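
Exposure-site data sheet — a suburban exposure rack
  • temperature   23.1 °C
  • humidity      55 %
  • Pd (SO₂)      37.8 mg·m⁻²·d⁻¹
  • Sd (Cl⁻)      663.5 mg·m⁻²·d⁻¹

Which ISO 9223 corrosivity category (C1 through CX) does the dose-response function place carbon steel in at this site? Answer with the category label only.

carbon steel: temperature factor f = -0.054·(13.1) = -0.7074
  sulphur-dioxide contribution → 17.33 μm/a
  chloride contribution → 88.65 μm/a
  ⇒ r_corr(carbon steel) = 106 μm/a
Category bounds: 80…200 μm/a bracket r_corr ⇒ C5

C5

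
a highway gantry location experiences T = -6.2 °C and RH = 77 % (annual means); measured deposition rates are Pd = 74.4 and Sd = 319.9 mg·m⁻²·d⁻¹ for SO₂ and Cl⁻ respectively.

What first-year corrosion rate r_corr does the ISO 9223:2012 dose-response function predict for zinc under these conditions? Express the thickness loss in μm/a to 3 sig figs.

r_corr = 2.12 μm/a

zinc: f(T) = +0.038·(T−10) [T≤10 °C] = -0.6156
  SO₂ term: 0.0129·74.4^0.44·exp(0.046·77-0.6156) = 1.603
  Sd branch = 0.0175·Sd^0.57·e^(0.008·RH+0.085·T) = 0.5123 μm/a
  r_corr = 1.603 + 0.5123 = 2.116 μm/a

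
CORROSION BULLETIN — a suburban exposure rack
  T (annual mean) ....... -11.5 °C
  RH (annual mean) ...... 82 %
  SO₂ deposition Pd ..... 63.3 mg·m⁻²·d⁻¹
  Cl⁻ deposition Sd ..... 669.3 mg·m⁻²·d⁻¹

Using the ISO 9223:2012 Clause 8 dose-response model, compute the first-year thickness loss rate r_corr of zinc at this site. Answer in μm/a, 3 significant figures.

r_corr = 2.05 μm/a

zinc: temperature factor f = +0.038·(-21.5) = -0.8170
  sulphur-dioxide contribution → 1.537 μm/a
  chloride contribution → 0.5176 μm/a
  total first-year rate 2.054 μm/a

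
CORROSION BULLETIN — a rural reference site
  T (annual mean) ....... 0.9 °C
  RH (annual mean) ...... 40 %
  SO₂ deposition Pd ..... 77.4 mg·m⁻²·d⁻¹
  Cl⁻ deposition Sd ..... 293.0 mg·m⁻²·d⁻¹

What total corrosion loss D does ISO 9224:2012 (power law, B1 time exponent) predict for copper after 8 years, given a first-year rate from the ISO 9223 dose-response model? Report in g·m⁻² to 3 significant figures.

copper: T≤10 °C ⇒ hinge +0.126·(0.9−10) = -1.1466
  sulphur-dioxide contribution → 0.05525 μm/a
  chloride contribution → 0.2096 μm/a
  ⇒ r_corr(copper) = 0.2648 μm/a
ISO 9224: D(t) = r_corr · t^b with b = 0.667 (copper, B1)
  D(8) = 0.2648 × 8^0.667 = 0.2648 × 4.003 = 1.06 μm
  Mass loss = 1.06 μm × 8.96 g/cm³ = 9.497 g·m⁻²

D(8) = 9.50 g·m⁻²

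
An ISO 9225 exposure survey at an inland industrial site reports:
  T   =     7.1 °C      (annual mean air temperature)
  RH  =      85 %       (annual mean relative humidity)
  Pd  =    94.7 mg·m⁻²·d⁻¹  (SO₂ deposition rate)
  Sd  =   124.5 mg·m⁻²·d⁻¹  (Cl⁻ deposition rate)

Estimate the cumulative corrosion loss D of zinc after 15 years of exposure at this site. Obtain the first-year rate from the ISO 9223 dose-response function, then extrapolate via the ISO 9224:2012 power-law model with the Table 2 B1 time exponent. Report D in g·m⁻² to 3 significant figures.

zinc: temperature factor f = +0.038·(-2.9) = -0.1102
  sulphur-dioxide contribution → 4.27 μm/a
  chloride contribution → 0.9879 μm/a
  ⇒ r_corr(zinc) = 5.258 μm/a
ISO 9224: D(t) = r_corr · t^b with b = 0.813 (zinc, B1)
  D(15) = 5.258 × 15^0.813 = 5.258 × 9.04 = 47.53 μm
  Mass loss = 47.53 μm × 7.14 g/cm³ = 339.4 g·m⁻²

D(15) = 339 g·m⁻²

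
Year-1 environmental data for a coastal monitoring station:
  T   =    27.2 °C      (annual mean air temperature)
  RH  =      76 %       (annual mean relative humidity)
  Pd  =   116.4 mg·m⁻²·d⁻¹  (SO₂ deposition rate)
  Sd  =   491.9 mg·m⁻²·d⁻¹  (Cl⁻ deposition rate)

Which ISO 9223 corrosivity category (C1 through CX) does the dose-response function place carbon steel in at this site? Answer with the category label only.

CX

carbon steel: temperature factor f = -0.054·(17.2) = -0.9288
  sulphur-dioxide contribution → 37.93 μm/a
  chloride contribution → 173.5 μm/a
  total first-year rate 211.4 μm/a
Category bounds: 200…700 μm/a bracket r_corr ⇒ CX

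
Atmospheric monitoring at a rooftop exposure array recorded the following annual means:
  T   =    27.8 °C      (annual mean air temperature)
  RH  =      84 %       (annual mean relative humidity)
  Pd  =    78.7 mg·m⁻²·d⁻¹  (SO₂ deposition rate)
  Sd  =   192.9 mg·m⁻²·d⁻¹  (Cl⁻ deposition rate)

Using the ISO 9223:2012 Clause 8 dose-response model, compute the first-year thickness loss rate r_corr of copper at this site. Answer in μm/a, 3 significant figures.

r_corr = 3.97 μm/a

copper: f(T) = -0.080·(T−10) [T>10 °C] = -1.4240
  SO₂ term: 0.0053·78.7^0.26·exp(0.059·84-1.4240) = 0.5638
  Cl⁻ term: 0.01025·192.9^0.27·exp(0.036·84+0.049·27.8) = 3.409
  sum: 0.5638 + 3.409 → r_corr = 3.973 μm/a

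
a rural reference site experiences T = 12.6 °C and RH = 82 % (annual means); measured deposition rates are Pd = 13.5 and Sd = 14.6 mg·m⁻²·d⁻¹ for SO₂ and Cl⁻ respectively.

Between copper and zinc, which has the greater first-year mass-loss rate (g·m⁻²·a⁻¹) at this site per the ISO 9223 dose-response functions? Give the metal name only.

copper: T>10 °C ⇒ hinge -0.080·(12.6−10) = -0.2080
  Pd branch = 0.0053·Pd^0.26·e^(0.059·RH+f) = 1.069 μm/a
  Cl⁻ term: 0.01025·14.6^0.27·exp(0.036·82+0.049·12.6) = 0.7504
  r_corr = 1.069 + 0.7504 = 1.819 μm/a
  mass loss = 1.819 μm/a × 8.96 g/cm³ = 16.3 g·m⁻²·a⁻¹
zinc: T>10 °C ⇒ hinge -0.071·(12.6−10) = -0.1846
  Pd branch = 0.0129·Pd^0.44·e^(0.046·RH+f) = 1.465 μm/a
  Sd branch = 0.0175·Sd^0.57·e^(0.008·RH+0.085·T) = 0.4537 μm/a
  sum: 1.465 + 0.4537 → r_corr = 1.919 μm/a
  mass loss = 1.919 μm/a × 7.14 g/cm³ = 13.7 g·m⁻²·a⁻¹
Ordering by g·m⁻²·a⁻¹: copper (16.3) > zinc (13.7)

copper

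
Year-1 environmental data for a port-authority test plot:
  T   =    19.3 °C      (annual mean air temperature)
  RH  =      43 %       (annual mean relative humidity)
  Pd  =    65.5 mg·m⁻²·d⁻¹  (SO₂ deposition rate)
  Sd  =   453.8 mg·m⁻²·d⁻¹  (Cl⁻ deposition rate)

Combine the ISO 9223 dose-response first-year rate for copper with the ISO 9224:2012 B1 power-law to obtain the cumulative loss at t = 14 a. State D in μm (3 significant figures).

copper: f(T) = -0.080·(T−10) [T>10 °C] = -0.7440
  SO₂ term: 0.0053·65.5^0.26·exp(0.059·43-0.7440) = 0.09445
  Cl⁻ term: 0.01025·453.8^0.27·exp(0.036·43+0.049·19.3) = 0.6473
  sum: 0.09445 + 0.6473 → r_corr = 0.7417 μm/a
ISO 9224: D(t) = r_corr · t^b with b = 0.667 (copper, B1)
  D(14) = 0.7417 × 14^0.667 = 0.7417 × 5.814 = 4.312 μm

D(14) = 4.31 μm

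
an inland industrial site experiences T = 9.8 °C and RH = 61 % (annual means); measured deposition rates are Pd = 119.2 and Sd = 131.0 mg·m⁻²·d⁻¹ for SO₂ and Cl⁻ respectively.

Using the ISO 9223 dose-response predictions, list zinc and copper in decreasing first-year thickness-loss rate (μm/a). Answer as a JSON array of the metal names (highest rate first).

zinc: T≤10 °C ⇒ hinge +0.038·(9.8−10) = -0.0076
  Pd branch = 0.0129·Pd^0.44·e^(0.046·RH+f) = 1.736 μm/a
  Sd branch = 0.0175·Sd^0.57·e^(0.008·RH+0.085·T) = 1.056 μm/a
  sum: 1.736 + 1.056 → r_corr = 2.792 μm/a
copper: temperature factor f = +0.126·(-0.2) = -0.0252
  Pd branch = 0.0053·Pd^0.26·e^(0.059·RH+f) = 0.6549 μm/a
  Sd branch = 0.01025·Sd^0.27·e^(0.036·RH+0.049·T) = 0.5555 μm/a
  sum: 0.6549 + 0.5555 → r_corr = 1.21 μm/a
Ordering by μm/a: zinc (2.79) > copper (1.21)

["zinc", "copper"]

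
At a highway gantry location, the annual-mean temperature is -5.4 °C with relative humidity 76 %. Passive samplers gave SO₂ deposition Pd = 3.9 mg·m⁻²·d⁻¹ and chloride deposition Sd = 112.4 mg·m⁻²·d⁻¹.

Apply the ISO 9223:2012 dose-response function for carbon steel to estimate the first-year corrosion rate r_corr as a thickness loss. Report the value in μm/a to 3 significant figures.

carbon steel: f(T) = +0.150·(T−10) [T≤10 °C] = -2.3100
  SO₂ term: 1.77·3.9^0.52·exp(0.02·76-2.3100) = 1.63
  Cl⁻ term: 0.102·112.4^0.62·exp(0.033·76+0.04·-5.4) = 18.86
  r_corr = 1.63 + 18.86 = 20.49 μm/a

r_corr = 20.5 μm/a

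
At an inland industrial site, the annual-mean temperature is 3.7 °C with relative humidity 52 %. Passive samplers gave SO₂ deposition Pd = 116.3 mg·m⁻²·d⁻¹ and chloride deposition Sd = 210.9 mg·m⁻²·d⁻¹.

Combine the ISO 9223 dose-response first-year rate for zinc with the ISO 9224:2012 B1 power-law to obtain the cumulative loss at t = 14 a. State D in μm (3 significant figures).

D(14) = 14.3 μm

zinc: temperature factor f = +0.038·(-6.3) = -0.2394
  SO₂ term: 0.0129·116.3^0.44·exp(0.046·52-0.2394) = 0.9001
  Sd branch = 0.0175·Sd^0.57·e^(0.008·RH+0.085·T) = 0.7674 μm/a
  sum: 0.9001 + 0.7674 → r_corr = 1.668 μm/a
ISO 9224: D(t) = r_corr · t^b with b = 0.813 (zinc, B1)
  D(14) = 1.668 × 14^0.813 = 1.668 × 8.547 = 14.25 μm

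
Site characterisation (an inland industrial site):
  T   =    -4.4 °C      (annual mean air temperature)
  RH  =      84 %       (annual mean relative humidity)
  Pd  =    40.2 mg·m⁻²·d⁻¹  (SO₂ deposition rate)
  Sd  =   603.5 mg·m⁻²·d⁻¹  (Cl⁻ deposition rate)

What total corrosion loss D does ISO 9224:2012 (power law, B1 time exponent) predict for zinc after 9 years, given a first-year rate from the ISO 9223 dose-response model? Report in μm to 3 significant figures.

zinc: f(T) = +0.038·(T−10) [T≤10 °C] = -0.5472
  Pd branch = 0.0129·Pd^0.44·e^(0.046·RH+f) = 1.807 μm/a
  Cl⁻ term: 0.0175·603.5^0.57·exp(0.008·84+0.085·-4.4) = 0.9067
  sum: 1.807 + 0.9067 → r_corr = 2.713 μm/a
Power-law: D(9) = r_corr · 9^0.813
  D(9) = 2.713 × 9^0.813 = 2.713 × 5.968 = 16.19 μm

D(9) = 16.2 μm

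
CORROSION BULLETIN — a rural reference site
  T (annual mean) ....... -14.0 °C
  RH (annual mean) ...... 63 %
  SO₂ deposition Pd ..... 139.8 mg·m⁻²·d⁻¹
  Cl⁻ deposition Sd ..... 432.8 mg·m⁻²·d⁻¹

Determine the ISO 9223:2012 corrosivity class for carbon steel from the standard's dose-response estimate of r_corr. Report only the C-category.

C2

carbon steel: temperature factor f = +0.150·(-24.0) = -3.6000
  SO₂ term: 1.77·139.8^0.52·exp(0.02·63-3.6000) = 2.225
  Cl⁻ term: 0.102·432.8^0.62·exp(0.033·63+0.04·-14.0) = 20.08
  sum: 2.225 + 20.08 → r_corr = 22.31 μm/a
Category bounds: 1.3…25 μm/a bracket r_corr ⇒ C2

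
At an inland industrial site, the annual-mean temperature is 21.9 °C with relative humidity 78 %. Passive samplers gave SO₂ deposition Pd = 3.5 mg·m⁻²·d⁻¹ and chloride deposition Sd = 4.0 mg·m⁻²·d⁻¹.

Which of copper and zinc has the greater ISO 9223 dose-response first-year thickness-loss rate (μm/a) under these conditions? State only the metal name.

copper: T>10 °C ⇒ hinge -0.080·(21.9−10) = -0.9520
  Pd branch = 0.0053·Pd^0.26·e^(0.059·RH+f) = 0.2824 μm/a
  Sd branch = 0.01025·Sd^0.27·e^(0.036·RH+0.049·T) = 0.7225 μm/a
  sum: 0.2824 + 0.7225 → r_corr = 1.005 μm/a
zinc: T>10 °C ⇒ hinge -0.071·(21.9−10) = -0.8449
  SO₂ term: 0.0129·3.5^0.44·exp(0.046·78-0.8449) = 0.3478
  Cl⁻ term: 0.0175·4.0^0.57·exp(0.008·78+0.085·21.9) = 0.4631
  r_corr = 0.3478 + 0.4631 = 0.8108 μm/a
Ordering by μm/a: copper (1) > zinc (0.811)

copper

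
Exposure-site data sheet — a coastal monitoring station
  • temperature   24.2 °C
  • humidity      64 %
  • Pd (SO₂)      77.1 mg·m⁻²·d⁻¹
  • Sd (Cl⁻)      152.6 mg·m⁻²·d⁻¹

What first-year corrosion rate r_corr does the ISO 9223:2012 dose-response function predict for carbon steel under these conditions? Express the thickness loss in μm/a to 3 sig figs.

carbon steel: temperature factor f = -0.054·(14.2) = -0.7668
  sulphur-dioxide contribution → 28.32 μm/a
  chloride contribution → 50.12 μm/a
  total first-year rate 78.44 μm/a

r_corr = 78.4 μm/a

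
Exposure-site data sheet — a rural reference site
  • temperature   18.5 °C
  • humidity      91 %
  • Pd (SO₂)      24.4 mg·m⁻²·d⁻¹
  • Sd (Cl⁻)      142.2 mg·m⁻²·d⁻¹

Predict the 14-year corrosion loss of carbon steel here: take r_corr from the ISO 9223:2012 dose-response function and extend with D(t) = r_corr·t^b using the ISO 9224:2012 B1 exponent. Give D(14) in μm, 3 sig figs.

D(14) = 515 μm

carbon steel: f(T) = -0.054·(T−10) [T>10 °C] = -0.4590
  sulphur-dioxide contribution → 36.35 μm/a
  chloride contribution → 93.1 μm/a
  ⇒ r_corr(carbon steel) = 129.5 μm/a
Power-law: D(14) = r_corr · 14^0.523
  D(14) = 129.5 × 14^0.523 = 129.5 × 3.976 = 514.7 μm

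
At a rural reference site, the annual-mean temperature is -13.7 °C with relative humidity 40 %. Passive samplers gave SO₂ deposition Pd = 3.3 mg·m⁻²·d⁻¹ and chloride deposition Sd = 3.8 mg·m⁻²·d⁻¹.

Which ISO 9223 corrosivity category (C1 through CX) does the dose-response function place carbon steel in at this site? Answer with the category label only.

C1

carbon steel: f(T) = +0.150·(T−10) [T≤10 °C] = -3.5550
  Pd branch = 1.77·Pd^0.52·e^(0.02·RH+f) = 0.2095 μm/a
  Sd branch = 0.102·Sd^0.62·e^(0.033·RH+0.04·T) = 0.5051 μm/a
  r_corr = 0.2095 + 0.5051 = 0.7145 μm/a
ISO 9223 Table 2 (carbon steel): 0 < 0.715 ≤ 1.3 μm/a ⇒ C1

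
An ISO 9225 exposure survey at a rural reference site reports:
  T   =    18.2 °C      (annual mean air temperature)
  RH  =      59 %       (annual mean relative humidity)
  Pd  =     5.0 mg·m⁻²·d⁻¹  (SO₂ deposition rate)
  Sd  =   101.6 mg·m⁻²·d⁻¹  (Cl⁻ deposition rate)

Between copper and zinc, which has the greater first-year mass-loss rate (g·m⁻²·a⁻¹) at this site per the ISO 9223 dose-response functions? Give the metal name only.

copper: f(T) = -0.080·(T−10) [T>10 °C] = -0.6560
  Pd branch = 0.0053·Pd^0.26·e^(0.059·RH+f) = 0.1358 μm/a
  Sd branch = 0.01025·Sd^0.27·e^(0.036·RH+0.049·T) = 0.7283 μm/a
  sum: 0.1358 + 0.7283 → r_corr = 0.8641 μm/a
  mass loss = 0.8641 μm/a × 8.96 g/cm³ = 7.743 g·m⁻²·a⁻¹
zinc: temperature factor f = -0.071·(8.2) = -0.5822
  SO₂ term: 0.0129·5.0^0.44·exp(0.046·59-0.5822) = 0.2208
  Cl⁻ term: 0.0175·101.6^0.57·exp(0.008·59+0.085·18.2) = 1.836
  r_corr = 0.2208 + 1.836 = 2.057 μm/a
  mass loss = 2.057 μm/a × 7.14 g/cm³ = 14.68 g·m⁻²·a⁻¹
Ordering by g·m⁻²·a⁻¹: zinc (14.7) > copper (7.74)

zinc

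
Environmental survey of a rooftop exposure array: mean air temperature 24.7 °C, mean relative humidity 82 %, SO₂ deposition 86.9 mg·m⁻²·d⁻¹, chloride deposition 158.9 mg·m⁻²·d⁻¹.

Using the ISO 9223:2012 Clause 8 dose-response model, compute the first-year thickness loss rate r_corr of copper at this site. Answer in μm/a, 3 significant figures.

r_corr = 3.25 μm/a

copper: f(T) = -0.080·(T−10) [T>10 °C] = -1.1760
  Pd branch = 0.0053·Pd^0.26·e^(0.059·RH+f) = 0.6589 μm/a
  Sd branch = 0.01025·Sd^0.27·e^(0.036·RH+0.049·T) = 2.586 μm/a
  r_corr = 0.6589 + 2.586 = 3.245 μm/a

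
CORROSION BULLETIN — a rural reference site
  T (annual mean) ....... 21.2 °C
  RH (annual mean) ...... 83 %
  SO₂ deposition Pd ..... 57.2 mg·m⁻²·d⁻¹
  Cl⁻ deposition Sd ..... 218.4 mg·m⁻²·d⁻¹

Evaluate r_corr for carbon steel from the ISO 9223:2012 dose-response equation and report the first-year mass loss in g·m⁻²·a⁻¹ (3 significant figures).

carbon steel: temperature factor f = -0.054·(11.2) = -0.6048
  SO₂ term: 1.77·57.2^0.52·exp(0.02·83-0.6048) = 41.7
  Sd branch = 0.102·Sd^0.62·e^(0.033·RH+0.04·T) = 103.9 μm/a
  r_corr = 41.7 + 103.9 = 145.6 μm/a
Convert to mass loss: 145.6 μm/a × 7.85 g/cm³ = 1143 g·m⁻²·a⁻¹

r_corr = 1.14e+03 g·m⁻²·a⁻¹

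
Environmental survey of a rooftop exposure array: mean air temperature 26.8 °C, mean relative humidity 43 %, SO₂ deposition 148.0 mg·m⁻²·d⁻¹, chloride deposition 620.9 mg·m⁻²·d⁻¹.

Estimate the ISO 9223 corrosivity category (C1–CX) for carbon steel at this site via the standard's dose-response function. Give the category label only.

carbon steel: T>10 °C ⇒ hinge -0.054·(26.8−10) = -0.9072
  Pd branch = 1.77·Pd^0.52·e^(0.02·RH+f) = 22.7 μm/a
  Sd branch = 0.102·Sd^0.62·e^(0.033·RH+0.04·T) = 66.39 μm/a
  r_corr = 22.7 + 66.39 = 89.09 μm/a
89.1 μm/a falls in (80, 200] for carbon steel → category C5

C5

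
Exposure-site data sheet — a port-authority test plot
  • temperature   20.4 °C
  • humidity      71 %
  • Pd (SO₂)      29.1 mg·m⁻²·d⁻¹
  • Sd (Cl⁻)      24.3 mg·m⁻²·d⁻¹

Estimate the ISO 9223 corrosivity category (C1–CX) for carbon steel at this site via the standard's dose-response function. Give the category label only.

C3

carbon steel: temperature factor f = -0.054·(10.4) = -0.5616
  SO₂ term: 1.77·29.1^0.52·exp(0.02·71-0.5616) = 24.1
  Sd branch = 0.102·Sd^0.62·e^(0.033·RH+0.04·T) = 17.36 μm/a
  r_corr = 24.1 + 17.36 = 41.46 μm/a
ISO 9223 Table 2 (carbon steel): 25 < 41.5 ≤ 50 μm/a ⇒ C3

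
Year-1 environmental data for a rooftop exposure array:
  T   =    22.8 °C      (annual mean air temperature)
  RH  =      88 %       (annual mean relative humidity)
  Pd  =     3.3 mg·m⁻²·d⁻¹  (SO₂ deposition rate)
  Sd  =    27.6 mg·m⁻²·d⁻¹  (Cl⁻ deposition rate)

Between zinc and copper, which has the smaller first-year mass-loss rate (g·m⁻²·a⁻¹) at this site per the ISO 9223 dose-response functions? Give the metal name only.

zinc: T>10 °C ⇒ hinge -0.071·(22.8−10) = -0.9088
  Pd branch = 0.0129·Pd^0.44·e^(0.046·RH+f) = 0.5036 μm/a
  Cl⁻ term: 0.0175·27.6^0.57·exp(0.008·88+0.085·22.8) = 1.628
  r_corr = 0.5036 + 1.628 = 2.132 μm/a
  mass loss = 2.132 μm/a × 7.14 g/cm³ = 15.22 g·m⁻²·a⁻¹
copper: T>10 °C ⇒ hinge -0.080·(22.8−10) = -1.0240
  Pd branch = 0.0053·Pd^0.26·e^(0.059·RH+f) = 0.4669 μm/a
  Sd branch = 0.01025·Sd^0.27·e^(0.036·RH+0.049·T) = 1.823 μm/a
  r_corr = 0.4669 + 1.823 = 2.29 μm/a
  mass loss = 2.29 μm/a × 8.96 g/cm³ = 20.52 g·m⁻²·a⁻¹
Ordering by g·m⁻²·a⁻¹: copper (20.5) > zinc (15.2)

zinc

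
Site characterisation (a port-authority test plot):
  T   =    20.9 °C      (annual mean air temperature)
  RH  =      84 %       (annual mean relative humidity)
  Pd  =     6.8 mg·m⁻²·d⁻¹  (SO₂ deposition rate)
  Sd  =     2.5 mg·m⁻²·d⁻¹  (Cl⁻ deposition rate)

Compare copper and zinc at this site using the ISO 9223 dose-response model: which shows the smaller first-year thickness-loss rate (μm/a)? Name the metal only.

zinc

copper: f(T) = -0.080·(T−10) [T>10 °C] = -0.8720
  Pd branch = 0.0053·Pd^0.26·e^(0.059·RH+f) = 0.5181 μm/a
  Sd branch = 0.01025·Sd^0.27·e^(0.036·RH+0.049·T) = 0.752 μm/a
  sum: 0.5181 + 0.752 → r_corr = 1.27 μm/a
zinc: temperature factor f = -0.071·(10.9) = -0.7739
  SO₂ term: 0.0129·6.8^0.44·exp(0.046·84-0.7739) = 0.659
  Sd branch = 0.0175·Sd^0.57·e^(0.008·RH+0.085·T) = 0.3414 μm/a
  sum: 0.659 + 0.3414 → r_corr = 1 μm/a
Ordering by μm/a: copper (1.27) > zinc (1)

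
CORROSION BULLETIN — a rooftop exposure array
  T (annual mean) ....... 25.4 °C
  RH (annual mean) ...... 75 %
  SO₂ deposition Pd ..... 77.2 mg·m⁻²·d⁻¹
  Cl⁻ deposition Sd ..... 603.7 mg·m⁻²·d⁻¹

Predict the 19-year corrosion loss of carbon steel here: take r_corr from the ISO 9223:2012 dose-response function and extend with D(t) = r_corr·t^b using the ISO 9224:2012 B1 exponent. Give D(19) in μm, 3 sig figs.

carbon steel: temperature factor f = -0.054·(15.4) = -0.8316
  sulphur-dioxide contribution → 33.1 μm/a
  chloride contribution → 177.4 μm/a
  ⇒ r_corr(carbon steel) = 210.4 μm/a
ISO 9224: D(t) = r_corr · t^b with b = 0.523 (carbon steel, B1)
  D(19) = 210.4 × 19^0.523 = 210.4 × 4.664 = 981.6 μm

D(19) = 982 μm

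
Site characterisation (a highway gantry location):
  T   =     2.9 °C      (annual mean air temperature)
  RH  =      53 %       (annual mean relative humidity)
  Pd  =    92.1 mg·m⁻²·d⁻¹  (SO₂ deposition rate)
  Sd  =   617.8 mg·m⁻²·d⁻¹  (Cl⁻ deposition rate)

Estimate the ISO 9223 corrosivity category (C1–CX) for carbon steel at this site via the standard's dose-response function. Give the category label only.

C4

carbon steel: T≤10 °C ⇒ hinge +0.150·(2.9−10) = -1.0650
  Pd branch = 1.77·Pd^0.52·e^(0.02·RH+f) = 18.5 μm/a
  Sd branch = 0.102·Sd^0.62·e^(0.033·RH+0.04·T) = 35.39 μm/a
  sum: 18.5 + 35.39 → r_corr = 53.89 μm/a
Category bounds: 50…80 μm/a bracket r_corr ⇒ C4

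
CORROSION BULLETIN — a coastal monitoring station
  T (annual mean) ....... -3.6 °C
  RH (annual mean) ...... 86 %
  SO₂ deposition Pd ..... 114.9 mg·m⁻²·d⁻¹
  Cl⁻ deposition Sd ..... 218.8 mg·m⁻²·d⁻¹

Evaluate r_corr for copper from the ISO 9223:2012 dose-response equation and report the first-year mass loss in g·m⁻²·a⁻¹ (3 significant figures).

r_corr = 12.0 g·m⁻²·a⁻¹

copper: T≤10 °C ⇒ hinge +0.126·(-3.6−10) = -1.7136
  SO₂ term: 0.0053·114.9^0.26·exp(0.059·86-1.7136) = 0.524
  Sd branch = 0.01025·Sd^0.27·e^(0.036·RH+0.049·T) = 0.8138 μm/a
  r_corr = 0.524 + 0.8138 = 1.338 μm/a
Convert to mass loss: 1.338 μm/a × 8.96 g/cm³ = 11.99 g·m⁻²·a⁻¹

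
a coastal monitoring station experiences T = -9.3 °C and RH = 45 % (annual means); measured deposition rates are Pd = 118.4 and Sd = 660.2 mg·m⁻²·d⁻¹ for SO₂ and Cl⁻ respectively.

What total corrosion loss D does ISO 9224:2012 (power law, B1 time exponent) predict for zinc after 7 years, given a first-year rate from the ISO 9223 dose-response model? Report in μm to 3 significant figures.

zinc: f(T) = +0.038·(T−10) [T≤10 °C] = -0.7334
  sulphur-dioxide contribution → 0.4012 μm/a
  chloride contribution → 0.4606 μm/a
  total first-year rate 0.8617 μm/a
Power-law: D(7) = r_corr · 7^0.813
  D(7) = 0.8617 × 7^0.813 = 0.8617 × 4.865 = 4.192 μm

D(7) = 4.19 μm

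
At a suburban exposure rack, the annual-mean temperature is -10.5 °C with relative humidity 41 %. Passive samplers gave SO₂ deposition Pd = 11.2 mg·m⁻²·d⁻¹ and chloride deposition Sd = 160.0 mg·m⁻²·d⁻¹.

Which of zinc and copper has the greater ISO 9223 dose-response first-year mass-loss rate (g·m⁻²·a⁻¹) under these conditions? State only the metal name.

zinc: temperature factor f = +0.038·(-20.5) = -0.7790
  sulphur-dioxide contribution → 0.113 μm/a
  chloride contribution → 0.1796 μm/a
  ⇒ r_corr(zinc) = 0.2925 μm/a
  mass loss = 0.2925 μm/a × 7.14 g/cm³ = 2.089 g·m⁻²·a⁻¹
copper: temperature factor f = +0.126·(-20.5) = -2.5830
  sulphur-dioxide contribution → 0.00843 μm/a
  chloride contribution → 0.1055 μm/a
  total first-year rate 0.114 μm/a
  mass loss = 0.114 μm/a × 8.96 g/cm³ = 1.021 g·m⁻²·a⁻¹
Ordering by g·m⁻²·a⁻¹: zinc (2.09) > copper (1.02)

zinc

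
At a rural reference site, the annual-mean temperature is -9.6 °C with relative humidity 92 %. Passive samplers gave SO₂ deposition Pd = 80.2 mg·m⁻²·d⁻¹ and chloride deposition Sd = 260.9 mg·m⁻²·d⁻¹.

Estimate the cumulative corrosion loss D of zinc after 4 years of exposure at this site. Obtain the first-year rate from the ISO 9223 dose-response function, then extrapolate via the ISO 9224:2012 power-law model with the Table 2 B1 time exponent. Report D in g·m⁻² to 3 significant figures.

zinc: f(T) = +0.038·(T−10) [T≤10 °C] = -0.7448
  sulphur-dioxide contribution → 2.903 μm/a
  chloride contribution → 0.3852 μm/a
  total first-year rate 3.289 μm/a
ISO 9224: D(t) = r_corr · t^b with b = 0.813 (zinc, B1)
  D(4) = 3.289 × 4^0.813 = 3.289 × 3.087 = 10.15 μm
  Mass loss = 10.15 μm × 7.14 g/cm³ = 72.47 g·m⁻²

D(4) = 72.5 g·m⁻²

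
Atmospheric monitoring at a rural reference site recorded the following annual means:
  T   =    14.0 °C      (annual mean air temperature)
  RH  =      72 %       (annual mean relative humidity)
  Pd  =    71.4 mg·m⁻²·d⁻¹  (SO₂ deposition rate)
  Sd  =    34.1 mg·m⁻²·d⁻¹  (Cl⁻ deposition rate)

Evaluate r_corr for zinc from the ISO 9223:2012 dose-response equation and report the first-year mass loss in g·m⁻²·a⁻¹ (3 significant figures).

r_corr = 17.9 g·m⁻²·a⁻¹

zinc: T>10 °C ⇒ hinge -0.071·(14.0−10) = -0.2840
  sulphur-dioxide contribution → 1.743 μm/a
  chloride contribution → 0.765 μm/a
  ⇒ r_corr(zinc) = 2.508 μm/a
Convert to mass loss: 2.508 μm/a × 7.14 g/cm³ = 17.91 g·m⁻²·a⁻¹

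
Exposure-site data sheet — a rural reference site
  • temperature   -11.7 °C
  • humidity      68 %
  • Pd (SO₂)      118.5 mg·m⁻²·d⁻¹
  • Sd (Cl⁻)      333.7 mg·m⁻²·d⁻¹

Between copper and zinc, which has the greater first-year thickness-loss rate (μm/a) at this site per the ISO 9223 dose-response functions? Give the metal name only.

copper: temperature factor f = +0.126·(-21.7) = -2.7342
  sulphur-dioxide contribution → 0.06582 μm/a
  chloride contribution → 0.3208 μm/a
  total first-year rate 0.3866 μm/a
zinc: f(T) = +0.038·(T−10) [T≤10 °C] = -0.8246
  sulphur-dioxide contribution → 1.055 μm/a
  chloride contribution → 0.306 μm/a
  total first-year rate 1.361 μm/a
Ordering by μm/a: zinc (1.36) > copper (0.387)

zinc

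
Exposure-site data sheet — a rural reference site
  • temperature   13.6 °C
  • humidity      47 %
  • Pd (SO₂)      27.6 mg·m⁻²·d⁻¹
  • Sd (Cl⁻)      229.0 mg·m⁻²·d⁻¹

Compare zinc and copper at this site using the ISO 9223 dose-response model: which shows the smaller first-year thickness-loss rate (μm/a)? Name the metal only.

copper

zinc: f(T) = -0.071·(T−10) [T>10 °C] = -0.2556
  Pd branch = 0.0129·Pd^0.44·e^(0.046·RH+f) = 0.3737 μm/a
  Cl⁻ term: 0.0175·229.0^0.57·exp(0.008·47+0.085·13.6) = 1.793
  sum: 0.3737 + 1.793 → r_corr = 2.166 μm/a
copper: temperature factor f = -0.080·(3.6) = -0.2880
  Pd branch = 0.0053·Pd^0.26·e^(0.059·RH+f) = 0.1507 μm/a
  Cl⁻ term: 0.01025·229.0^0.27·exp(0.036·47+0.049·13.6) = 0.47
  r_corr = 0.1507 + 0.47 = 0.6207 μm/a
Ordering by μm/a: zinc (2.17) > copper (0.621)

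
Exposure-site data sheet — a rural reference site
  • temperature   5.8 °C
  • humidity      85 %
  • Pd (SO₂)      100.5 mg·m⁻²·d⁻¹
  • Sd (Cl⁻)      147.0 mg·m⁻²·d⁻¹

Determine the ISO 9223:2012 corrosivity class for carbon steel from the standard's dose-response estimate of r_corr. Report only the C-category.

carbon steel: f(T) = +0.150·(T−10) [T≤10 °C] = -0.6300
  SO₂ term: 1.77·100.5^0.52·exp(0.02·85-0.6300) = 56.73
  Sd branch = 0.102·Sd^0.62·e^(0.033·RH+0.04·T) = 46.91 μm/a
  sum: 56.73 + 46.91 → r_corr = 103.6 μm/a
Category bounds: 80…200 μm/a bracket r_corr ⇒ C5

C5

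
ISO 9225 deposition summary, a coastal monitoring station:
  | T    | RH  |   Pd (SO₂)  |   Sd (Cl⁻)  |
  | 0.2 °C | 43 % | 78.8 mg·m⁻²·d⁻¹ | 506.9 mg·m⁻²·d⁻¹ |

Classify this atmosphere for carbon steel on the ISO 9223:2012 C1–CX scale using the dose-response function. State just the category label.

carbon steel: temperature factor f = +0.150·(-9.8) = -1.4700
  Pd branch = 1.77·Pd^0.52·e^(0.02·RH+f) = 9.316 μm/a
  Cl⁻ term: 0.102·506.9^0.62·exp(0.033·43+0.04·0.2) = 20.2
  r_corr = 9.316 + 20.2 = 29.52 μm/a
Category bounds: 25…50 μm/a bracket r_corr ⇒ C3

C3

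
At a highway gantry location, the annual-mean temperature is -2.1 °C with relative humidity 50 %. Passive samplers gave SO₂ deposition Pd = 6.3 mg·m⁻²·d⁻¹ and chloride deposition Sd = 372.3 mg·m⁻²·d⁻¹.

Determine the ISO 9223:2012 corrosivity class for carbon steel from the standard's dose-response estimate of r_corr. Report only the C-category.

carbon steel: T≤10 °C ⇒ hinge +0.150·(-2.1−10) = -1.8150
  SO₂ term: 1.77·6.3^0.52·exp(0.02·50-1.8150) = 2.04
  Sd branch = 0.102·Sd^0.62·e^(0.033·RH+0.04·T) = 19.17 μm/a
  sum: 2.04 + 19.17 → r_corr = 21.21 μm/a
21.2 μm/a falls in (1.3, 25] for carbon steel → category C2

C2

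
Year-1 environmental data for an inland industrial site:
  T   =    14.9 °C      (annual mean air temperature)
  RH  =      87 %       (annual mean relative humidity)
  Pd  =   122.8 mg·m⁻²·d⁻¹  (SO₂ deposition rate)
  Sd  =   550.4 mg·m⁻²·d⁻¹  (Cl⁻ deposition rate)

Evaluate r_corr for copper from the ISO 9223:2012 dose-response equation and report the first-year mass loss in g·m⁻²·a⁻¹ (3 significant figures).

copper: temperature factor f = -0.080·(4.9) = -0.3920
  sulphur-dioxide contribution → 2.121 μm/a
  chloride contribution → 2.679 μm/a
  total first-year rate 4.8 μm/a
Convert to mass loss: 4.8 μm/a × 8.96 g/cm³ = 43.01 g·m⁻²·a⁻¹

r_corr = 43.0 g·m⁻²·a⁻¹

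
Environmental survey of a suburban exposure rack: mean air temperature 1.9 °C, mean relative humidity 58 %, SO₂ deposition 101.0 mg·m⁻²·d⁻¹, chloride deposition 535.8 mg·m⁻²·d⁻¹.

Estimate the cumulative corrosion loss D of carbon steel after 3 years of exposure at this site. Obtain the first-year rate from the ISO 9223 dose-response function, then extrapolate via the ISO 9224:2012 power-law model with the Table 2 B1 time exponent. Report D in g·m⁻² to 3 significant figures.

D(3) = 769 g·m⁻²

carbon steel: temperature factor f = +0.150·(-8.1) = -1.2150
  Pd branch = 1.77·Pd^0.52·e^(0.02·RH+f) = 18.46 μm/a
  Cl⁻ term: 0.102·535.8^0.62·exp(0.033·58+0.04·1.9) = 36.71
  r_corr = 18.46 + 36.71 = 55.18 μm/a
Power-law: D(3) = r_corr · 3^0.523
  D(3) = 55.18 × 3^0.523 = 55.18 × 1.776 = 98.02 μm
  Mass loss = 98.02 μm × 7.85 g/cm³ = 769.4 g·m⁻²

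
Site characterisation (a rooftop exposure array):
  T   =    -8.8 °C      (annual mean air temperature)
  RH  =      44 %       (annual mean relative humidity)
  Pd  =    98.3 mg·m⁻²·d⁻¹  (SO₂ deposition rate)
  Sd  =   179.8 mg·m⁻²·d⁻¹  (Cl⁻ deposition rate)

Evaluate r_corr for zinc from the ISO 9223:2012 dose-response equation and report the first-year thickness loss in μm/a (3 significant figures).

zinc: f(T) = +0.038·(T−10) [T≤10 °C] = -0.7144
  SO₂ term: 0.0129·98.3^0.44·exp(0.046·44-0.7144) = 0.3598
  Sd branch = 0.0175·Sd^0.57·e^(0.008·RH+0.085·T) = 0.2271 μm/a
  sum: 0.3598 + 0.2271 → r_corr = 0.5869 μm/a

r_corr = 0.587 μm/a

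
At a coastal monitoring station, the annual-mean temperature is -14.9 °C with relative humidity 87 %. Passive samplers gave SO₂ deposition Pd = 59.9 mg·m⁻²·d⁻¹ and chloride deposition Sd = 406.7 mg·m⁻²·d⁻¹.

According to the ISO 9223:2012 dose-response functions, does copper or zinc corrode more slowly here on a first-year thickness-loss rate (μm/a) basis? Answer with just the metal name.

copper

copper: f(T) = +0.126·(T−10) [T≤10 °C] = -3.1374
  Pd branch = 0.0053·Pd^0.26·e^(0.059·RH+f) = 0.113 μm/a
  Cl⁻ term: 0.01025·406.7^0.27·exp(0.036·87+0.049·-14.9) = 0.5733
  sum: 0.113 + 0.5733 → r_corr = 0.6863 μm/a
zinc: f(T) = +0.038·(T−10) [T≤10 °C] = -0.9462
  SO₂ term: 0.0129·59.9^0.44·exp(0.046·87-0.9462) = 1.659
  Sd branch = 0.0175·Sd^0.57·e^(0.008·RH+0.085·T) = 0.3038 μm/a
  sum: 1.659 + 0.3038 → r_corr = 1.963 μm/a
Ordering by μm/a: zinc (1.96) > copper (0.686)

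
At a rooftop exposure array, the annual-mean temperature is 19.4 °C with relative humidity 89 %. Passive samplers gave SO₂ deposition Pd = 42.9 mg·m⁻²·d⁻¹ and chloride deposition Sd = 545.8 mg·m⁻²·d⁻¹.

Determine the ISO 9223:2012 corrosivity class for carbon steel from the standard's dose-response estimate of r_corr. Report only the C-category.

carbon steel: f(T) = -0.054·(T−10) [T>10 °C] = -0.5076
  Pd branch = 1.77·Pd^0.52·e^(0.02·RH+f) = 44.61 μm/a
  Cl⁻ term: 0.102·545.8^0.62·exp(0.033·89+0.04·19.4) = 208
  sum: 44.61 + 208 → r_corr = 252.6 μm/a
Category bounds: 200…700 μm/a bracket r_corr ⇒ CX

CX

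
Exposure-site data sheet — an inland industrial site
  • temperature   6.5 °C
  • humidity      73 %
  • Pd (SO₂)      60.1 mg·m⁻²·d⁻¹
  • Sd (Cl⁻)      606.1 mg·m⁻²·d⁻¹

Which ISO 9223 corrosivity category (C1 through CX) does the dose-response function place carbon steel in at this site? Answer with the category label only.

C5

carbon steel: T≤10 °C ⇒ hinge +0.150·(6.5−10) = -0.5250
  Pd branch = 1.77·Pd^0.52·e^(0.02·RH+f) = 37.94 μm/a
  Cl⁻ term: 0.102·606.1^0.62·exp(0.033·73+0.04·6.5) = 78.15
  r_corr = 37.94 + 78.15 = 116.1 μm/a
Category bounds: 80…200 μm/a bracket r_corr ⇒ C5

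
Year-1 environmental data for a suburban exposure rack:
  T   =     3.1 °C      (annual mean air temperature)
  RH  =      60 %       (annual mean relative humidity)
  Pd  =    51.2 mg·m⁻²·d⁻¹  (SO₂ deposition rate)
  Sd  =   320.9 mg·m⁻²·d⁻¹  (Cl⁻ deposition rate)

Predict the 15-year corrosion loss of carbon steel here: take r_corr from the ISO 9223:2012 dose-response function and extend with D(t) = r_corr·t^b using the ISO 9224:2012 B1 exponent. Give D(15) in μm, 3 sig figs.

carbon steel: T≤10 °C ⇒ hinge +0.150·(3.1−10) = -1.0350
  SO₂ term: 1.77·51.2^0.52·exp(0.02·60-1.0350) = 16.16
  Sd branch = 0.102·Sd^0.62·e^(0.033·RH+0.04·T) = 29.94 μm/a
  sum: 16.16 + 29.94 → r_corr = 46.1 μm/a
ISO 9224: D(t) = r_corr · t^b with b = 0.523 (carbon steel, B1)
  D(15) = 46.1 × 15^0.523 = 46.1 × 4.122 = 190 μm

D(15) = 190 μm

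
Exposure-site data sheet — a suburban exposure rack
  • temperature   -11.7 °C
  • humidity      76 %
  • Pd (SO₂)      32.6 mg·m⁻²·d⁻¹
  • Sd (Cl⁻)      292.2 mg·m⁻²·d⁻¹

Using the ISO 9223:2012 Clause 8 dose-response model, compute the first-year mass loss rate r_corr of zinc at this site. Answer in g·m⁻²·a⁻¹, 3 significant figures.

r_corr = 8.33 g·m⁻²·a⁻¹

zinc: temperature factor f = +0.038·(-21.7) = -0.8246
  sulphur-dioxide contribution → 0.8641 μm/a
  chloride contribution → 0.3024 μm/a
  total first-year rate 1.167 μm/a
Convert to mass loss: 1.167 μm/a × 7.14 g/cm³ = 8.329 g·m⁻²·a⁻¹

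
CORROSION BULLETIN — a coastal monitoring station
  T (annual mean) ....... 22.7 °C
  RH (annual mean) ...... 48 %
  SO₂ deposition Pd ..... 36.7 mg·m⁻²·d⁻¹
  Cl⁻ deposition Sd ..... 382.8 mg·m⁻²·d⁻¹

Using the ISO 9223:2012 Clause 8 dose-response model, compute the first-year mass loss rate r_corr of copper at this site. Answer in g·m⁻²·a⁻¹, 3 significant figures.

r_corr = 8.58 g·m⁻²·a⁻¹

copper: f(T) = -0.080·(T−10) [T>10 °C] = -1.0160
  sulphur-dioxide contribution → 0.08313 μm/a
  chloride contribution → 0.8743 μm/a
  total first-year rate 0.9574 μm/a
Convert to mass loss: 0.9574 μm/a × 8.96 g/cm³ = 8.578 g·m⁻²·a⁻¹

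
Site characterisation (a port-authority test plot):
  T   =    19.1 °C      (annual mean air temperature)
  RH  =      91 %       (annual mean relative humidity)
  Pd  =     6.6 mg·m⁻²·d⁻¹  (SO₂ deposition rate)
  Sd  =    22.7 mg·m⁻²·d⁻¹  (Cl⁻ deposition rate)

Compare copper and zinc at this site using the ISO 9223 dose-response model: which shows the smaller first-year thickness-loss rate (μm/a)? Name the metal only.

copper: f(T) = -0.080·(T−10) [T>10 °C] = -0.7280
  Pd branch = 0.0053·Pd^0.26·e^(0.059·RH+f) = 0.8973 μm/a
  Cl⁻ term: 0.01025·22.7^0.27·exp(0.036·91+0.049·19.1) = 1.607
  sum: 0.8973 + 1.607 → r_corr = 2.504 μm/a
zinc: T>10 °C ⇒ hinge -0.071·(19.1−10) = -0.6461
  SO₂ term: 0.0129·6.6^0.44·exp(0.046·91-0.6461) = 1.02
  Cl⁻ term: 0.0175·22.7^0.57·exp(0.008·91+0.085·19.1) = 1.089
  sum: 1.02 + 1.089 → r_corr = 2.109 μm/a
Ordering by μm/a: copper (2.5) > zinc (2.11)

zinc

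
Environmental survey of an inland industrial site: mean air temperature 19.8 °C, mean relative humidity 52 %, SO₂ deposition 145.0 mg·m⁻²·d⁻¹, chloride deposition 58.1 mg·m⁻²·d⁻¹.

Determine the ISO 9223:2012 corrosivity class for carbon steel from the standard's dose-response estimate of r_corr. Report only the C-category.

carbon steel: T>10 °C ⇒ hinge -0.054·(19.8−10) = -0.5292
  sulphur-dioxide contribution → 39.24 μm/a
  chloride contribution → 15.55 μm/a
  ⇒ r_corr(carbon steel) = 54.78 μm/a
ISO 9223 Table 2 (carbon steel): 50 < 54.8 ≤ 80 μm/a ⇒ C4

C4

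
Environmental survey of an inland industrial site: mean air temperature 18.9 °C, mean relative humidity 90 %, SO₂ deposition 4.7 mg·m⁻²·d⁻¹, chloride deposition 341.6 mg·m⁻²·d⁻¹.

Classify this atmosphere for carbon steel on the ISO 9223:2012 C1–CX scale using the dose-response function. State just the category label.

C5

carbon steel: T>10 °C ⇒ hinge -0.054·(18.9−10) = -0.4806
  Pd branch = 1.77·Pd^0.52·e^(0.02·RH+f) = 14.81 μm/a
  Cl⁻ term: 0.102·341.6^0.62·exp(0.033·90+0.04·18.9) = 157.6
  r_corr = 14.81 + 157.6 = 172.4 μm/a
ISO 9223 Table 2 (carbon steel): 80 < 172 ≤ 200 μm/a ⇒ C5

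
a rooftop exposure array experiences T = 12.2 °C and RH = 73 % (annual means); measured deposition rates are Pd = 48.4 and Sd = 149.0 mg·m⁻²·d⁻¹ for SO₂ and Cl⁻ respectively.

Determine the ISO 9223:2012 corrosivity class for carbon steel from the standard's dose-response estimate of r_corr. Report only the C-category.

carbon steel: temperature factor f = -0.054·(2.2) = -0.1188
  SO₂ term: 1.77·48.4^0.52·exp(0.02·73-0.1188) = 50.88
  Sd branch = 0.102·Sd^0.62·e^(0.033·RH+0.04·T) = 41.13 μm/a
  sum: 50.88 + 41.13 → r_corr = 92.01 μm/a
92 μm/a falls in (80, 200] for carbon steel → category C5

C5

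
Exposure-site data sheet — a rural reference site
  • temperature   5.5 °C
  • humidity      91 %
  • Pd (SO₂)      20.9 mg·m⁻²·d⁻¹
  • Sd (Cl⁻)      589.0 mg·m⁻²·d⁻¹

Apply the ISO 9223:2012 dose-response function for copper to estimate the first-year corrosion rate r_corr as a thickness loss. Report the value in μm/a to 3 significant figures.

copper: T≤10 °C ⇒ hinge +0.126·(5.5−10) = -0.5670
  Pd branch = 0.0053·Pd^0.26·e^(0.059·RH+f) = 1.422 μm/a
  Sd branch = 0.01025·Sd^0.27·e^(0.036·RH+0.049·T) = 1.988 μm/a
  sum: 1.422 + 1.988 → r_corr = 3.41 μm/a

r_corr = 3.41 μm/a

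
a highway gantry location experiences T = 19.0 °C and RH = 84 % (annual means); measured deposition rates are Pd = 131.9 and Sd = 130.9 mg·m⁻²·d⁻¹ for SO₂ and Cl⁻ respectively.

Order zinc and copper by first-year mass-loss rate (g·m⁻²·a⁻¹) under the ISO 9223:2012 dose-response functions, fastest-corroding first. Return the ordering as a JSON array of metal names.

["zinc", "copper"]

zinc: T>10 °C ⇒ hinge -0.071·(19.0−10) = -0.6390
  Pd branch = 0.0129·Pd^0.44·e^(0.046·RH+f) = 2.78 μm/a
  Cl⁻ term: 0.0175·130.9^0.57·exp(0.008·84+0.085·19.0) = 2.773
  sum: 2.78 + 2.773 → r_corr = 5.553 μm/a
  mass loss = 5.553 μm/a × 7.14 g/cm³ = 39.65 g·m⁻²·a⁻¹
copper: f(T) = -0.080·(T−10) [T>10 °C] = -0.7200
  Pd branch = 0.0053·Pd^0.26·e^(0.059·RH+f) = 1.304 μm/a
  Cl⁻ term: 0.01025·130.9^0.27·exp(0.036·84+0.049·19.0) = 1.995
  sum: 1.304 + 1.995 → r_corr = 3.299 μm/a
  mass loss = 3.299 μm/a × 8.96 g/cm³ = 29.56 g·m⁻²·a⁻¹
Ordering by g·m⁻²·a⁻¹: zinc (39.6) > copper (29.6)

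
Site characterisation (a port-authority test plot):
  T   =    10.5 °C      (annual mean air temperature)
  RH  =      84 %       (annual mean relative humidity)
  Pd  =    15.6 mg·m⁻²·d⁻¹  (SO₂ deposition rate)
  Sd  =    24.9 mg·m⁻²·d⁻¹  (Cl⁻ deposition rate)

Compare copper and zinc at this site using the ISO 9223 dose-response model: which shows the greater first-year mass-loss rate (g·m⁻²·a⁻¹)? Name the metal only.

copper: temperature factor f = -0.080·(0.5) = -0.0400
  SO₂ term: 0.0053·15.6^0.26·exp(0.059·84-0.0400) = 1.477
  Cl⁻ term: 0.01025·24.9^0.27·exp(0.036·84+0.049·10.5) = 0.8403
  sum: 1.477 + 0.8403 → r_corr = 2.318 μm/a
  mass loss = 2.318 μm/a × 8.96 g/cm³ = 20.77 g·m⁻²·a⁻¹
zinc: f(T) = -0.071·(T−10) [T>10 °C] = -0.0355
  SO₂ term: 0.0129·15.6^0.44·exp(0.046·84-0.0355) = 1.987
  Sd branch = 0.0175·Sd^0.57·e^(0.008·RH+0.085·T) = 0.5228 μm/a
  sum: 1.987 + 0.5228 → r_corr = 2.51 μm/a
  mass loss = 2.51 μm/a × 7.14 g/cm³ = 17.92 g·m⁻²·a⁻¹
Ordering by g·m⁻²·a⁻¹: copper (20.8) > zinc (17.9)

copper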